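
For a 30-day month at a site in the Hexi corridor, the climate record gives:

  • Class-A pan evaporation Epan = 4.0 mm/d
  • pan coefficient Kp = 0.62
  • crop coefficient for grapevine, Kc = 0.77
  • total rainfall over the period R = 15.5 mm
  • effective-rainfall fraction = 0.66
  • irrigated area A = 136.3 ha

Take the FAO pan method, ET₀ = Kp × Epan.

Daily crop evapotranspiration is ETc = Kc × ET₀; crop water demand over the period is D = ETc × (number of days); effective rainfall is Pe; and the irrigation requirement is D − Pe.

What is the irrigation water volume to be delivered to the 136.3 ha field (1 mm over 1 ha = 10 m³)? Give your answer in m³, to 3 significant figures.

ET₀ = 0.62 × 4.0 = 2.4800 mm/d
ETc = Kc × ET₀ = 0.77 × 2.4800 = 1.9096 mm/d
Crop demand D = ETc × 30 d = 1.9096 × 30 = 57.288 mm
Pe = 0.66 × 15.5 = 10.230 mm
D − Pe = 57.288 − 10.230 = 47.058 mm
Volume = 47.058 mm × 136.3 ha × 10 = 64140.1 m³

64100 m³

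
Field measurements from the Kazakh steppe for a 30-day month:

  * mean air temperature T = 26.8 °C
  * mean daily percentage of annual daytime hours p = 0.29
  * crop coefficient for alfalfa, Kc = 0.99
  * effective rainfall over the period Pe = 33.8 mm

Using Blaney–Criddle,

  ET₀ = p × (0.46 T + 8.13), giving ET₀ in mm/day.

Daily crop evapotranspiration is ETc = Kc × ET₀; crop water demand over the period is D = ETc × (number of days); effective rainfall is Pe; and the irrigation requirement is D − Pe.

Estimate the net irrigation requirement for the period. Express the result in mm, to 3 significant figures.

142 mm

ET₀ = 0.29 × (0.46 × 26.8 + 8.13) = 0.29 × 20.458 = 5.9328 mm/d
ETc = Kc × ET₀ = 0.99 × 5.9328 = 5.8735 mm/d
Crop demand D = ETc × 30 d = 5.8735 × 30 = 176.205 mm
D − Pe = 176.205 − 33.8 = 142.405 mm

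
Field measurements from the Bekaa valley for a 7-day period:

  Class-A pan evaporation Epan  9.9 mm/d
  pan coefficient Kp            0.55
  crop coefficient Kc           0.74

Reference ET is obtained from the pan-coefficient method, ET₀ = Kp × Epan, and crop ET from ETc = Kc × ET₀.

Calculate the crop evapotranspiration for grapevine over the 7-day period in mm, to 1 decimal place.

ET₀ = 0.55 × 9.9 = 5.4450 mm/d
ETc = Kc × ET₀ = 0.74 × 5.4450 = 4.0293 mm/d
Over 7 days: 4.0293 × 7 = 28.205 mm

28.2 mm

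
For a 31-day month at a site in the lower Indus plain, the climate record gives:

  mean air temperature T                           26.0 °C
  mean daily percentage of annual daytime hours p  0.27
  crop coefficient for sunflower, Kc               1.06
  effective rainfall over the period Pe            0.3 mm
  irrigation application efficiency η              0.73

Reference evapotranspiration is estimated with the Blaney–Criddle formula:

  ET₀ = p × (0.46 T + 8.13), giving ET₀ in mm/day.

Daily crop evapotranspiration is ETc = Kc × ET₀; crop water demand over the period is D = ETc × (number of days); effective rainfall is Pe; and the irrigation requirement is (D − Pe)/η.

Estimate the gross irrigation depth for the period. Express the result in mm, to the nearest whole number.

ET₀ = 0.27 × (0.46 × 26.0 + 8.13) = 0.27 × 20.090 = 5.4243 mm/d
ETc = Kc × ET₀ = 1.06 × 5.4243 = 5.7498 mm/d
Crop demand D = ETc × 31 d = 5.7498 × 31 = 178.244 mm
D − Pe = 178.244 − 0.3 = 177.944 mm
Gross irrigation = 177.944 / 0.73 = 243.759 mm

244 mm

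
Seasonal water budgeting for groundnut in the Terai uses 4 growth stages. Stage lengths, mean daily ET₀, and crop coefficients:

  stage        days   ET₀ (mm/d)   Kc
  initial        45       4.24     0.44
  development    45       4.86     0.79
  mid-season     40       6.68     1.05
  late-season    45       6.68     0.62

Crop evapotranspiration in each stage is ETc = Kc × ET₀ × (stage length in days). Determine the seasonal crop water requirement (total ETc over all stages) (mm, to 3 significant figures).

724 mm

initial: 0.44 × 4.24 × 45 = 83.95 mm
development: 0.79 × 4.86 × 45 = 172.77 mm
mid-season: 1.05 × 6.68 × 40 = 280.56 mm
late-season: 0.62 × 6.68 × 45 = 186.37 mm
Seasonal total = 723.65 mm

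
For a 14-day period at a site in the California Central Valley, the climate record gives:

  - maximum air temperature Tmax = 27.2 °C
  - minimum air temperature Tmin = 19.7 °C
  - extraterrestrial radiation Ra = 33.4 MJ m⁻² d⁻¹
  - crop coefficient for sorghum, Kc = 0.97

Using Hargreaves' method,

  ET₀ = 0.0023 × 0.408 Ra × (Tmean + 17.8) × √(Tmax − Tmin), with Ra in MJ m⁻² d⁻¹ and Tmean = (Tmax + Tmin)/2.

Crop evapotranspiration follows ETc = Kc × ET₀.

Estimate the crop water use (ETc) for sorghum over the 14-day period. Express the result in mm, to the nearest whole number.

48 mm

Tmean = (27.2 + 19.7)/2 = 23.45 °C
0.408 Ra = 0.408 × 33.4 = 13.6272 mm/d equivalent
ET₀ = 0.0023 × 13.6272 × (23.45 + 17.8) × √7.5 = 0.0023 × 13.6272 × 41.25 × 2.7386 = 3.5407 mm/d
ETc = Kc × ET₀ = 0.97 × 3.5407 = 3.4345 mm/d
Over 14 days: 3.4345 × 14 = 48.083 mm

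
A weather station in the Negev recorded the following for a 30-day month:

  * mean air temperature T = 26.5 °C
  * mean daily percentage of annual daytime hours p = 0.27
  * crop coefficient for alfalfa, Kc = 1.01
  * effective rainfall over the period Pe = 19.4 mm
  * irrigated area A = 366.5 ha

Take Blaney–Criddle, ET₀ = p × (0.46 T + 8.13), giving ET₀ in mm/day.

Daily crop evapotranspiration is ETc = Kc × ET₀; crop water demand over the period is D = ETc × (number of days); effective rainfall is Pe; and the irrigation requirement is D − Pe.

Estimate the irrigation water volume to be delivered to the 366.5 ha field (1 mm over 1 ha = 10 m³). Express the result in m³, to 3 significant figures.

ET₀ = 0.27 × (0.46 × 26.5 + 8.13) = 0.27 × 20.320 = 5.4864 mm/d
ETc = Kc × ET₀ = 1.01 × 5.4864 = 5.5413 mm/d
Crop demand D = ETc × 30 d = 5.5413 × 30 = 166.239 mm
D − Pe = 166.239 − 19.4 = 146.839 mm
Volume = 146.839 mm × 366.5 ha × 10 = 538164.9 m³

538000 m³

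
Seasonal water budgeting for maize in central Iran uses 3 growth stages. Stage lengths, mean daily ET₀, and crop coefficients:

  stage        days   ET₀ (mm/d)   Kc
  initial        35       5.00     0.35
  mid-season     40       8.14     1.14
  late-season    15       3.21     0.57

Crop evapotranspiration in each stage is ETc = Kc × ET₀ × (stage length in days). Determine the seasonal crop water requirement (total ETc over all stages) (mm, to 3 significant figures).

460 mm

initial: 0.35 × 5.00 × 35 = 61.25 mm
mid-season: 1.14 × 8.14 × 40 = 371.18 mm
late-season: 0.57 × 3.21 × 15 = 27.45 mm
Seasonal total = 459.88 mm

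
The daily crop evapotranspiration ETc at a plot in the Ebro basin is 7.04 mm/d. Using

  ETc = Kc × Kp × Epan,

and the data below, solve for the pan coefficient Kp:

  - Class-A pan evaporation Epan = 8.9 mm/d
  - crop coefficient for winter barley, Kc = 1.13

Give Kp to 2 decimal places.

0.70

ETc = Kc × Kp × Epan  ⇒  Kp = ETc / (Kc × Epan)
Kp = 7.04 / (1.13 × 8.9) = 7.04 / 10.057 = 0.7000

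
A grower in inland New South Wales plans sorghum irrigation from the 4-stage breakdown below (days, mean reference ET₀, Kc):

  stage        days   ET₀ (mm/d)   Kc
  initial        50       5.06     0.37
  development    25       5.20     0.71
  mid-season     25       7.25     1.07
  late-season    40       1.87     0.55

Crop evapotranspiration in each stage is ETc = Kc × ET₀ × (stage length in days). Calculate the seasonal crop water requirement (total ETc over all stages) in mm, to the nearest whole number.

421 mm

initial: 0.37 × 5.06 × 50 = 93.61 mm
development: 0.71 × 5.20 × 25 = 92.30 mm
mid-season: 1.07 × 7.25 × 25 = 193.94 mm
late-season: 0.55 × 1.87 × 40 = 41.14 mm
Seasonal total = 420.99 mm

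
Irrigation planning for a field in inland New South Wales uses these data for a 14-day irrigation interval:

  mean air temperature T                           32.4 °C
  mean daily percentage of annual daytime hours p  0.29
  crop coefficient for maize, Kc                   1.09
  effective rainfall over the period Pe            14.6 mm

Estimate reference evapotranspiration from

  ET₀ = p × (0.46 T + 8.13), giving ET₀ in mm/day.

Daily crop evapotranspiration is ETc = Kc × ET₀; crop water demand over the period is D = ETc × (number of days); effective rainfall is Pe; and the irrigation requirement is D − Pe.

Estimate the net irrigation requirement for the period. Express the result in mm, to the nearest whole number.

87 mm

ET₀ = 0.29 × (0.46 × 32.4 + 8.13) = 0.29 × 23.034 = 6.6799 mm/d
ETc = Kc × ET₀ = 1.09 × 6.6799 = 7.2811 mm/d
Crop demand D = ETc × 14 d = 7.2811 × 14 = 101.935 mm
D − Pe = 101.935 − 14.6 = 87.335 mm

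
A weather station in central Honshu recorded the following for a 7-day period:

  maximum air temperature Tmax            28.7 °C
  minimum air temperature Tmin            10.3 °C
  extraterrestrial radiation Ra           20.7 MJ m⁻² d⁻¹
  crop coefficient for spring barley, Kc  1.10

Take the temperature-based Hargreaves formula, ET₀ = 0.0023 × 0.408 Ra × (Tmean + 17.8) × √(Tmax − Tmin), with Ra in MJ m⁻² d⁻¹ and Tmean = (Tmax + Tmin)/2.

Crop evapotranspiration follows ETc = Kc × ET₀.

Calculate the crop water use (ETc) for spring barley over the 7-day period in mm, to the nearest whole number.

24 mm

Tmean = (28.7 + 10.3)/2 = 19.50 °C
0.408 Ra = 0.408 × 20.7 = 8.4456 mm/d equivalent
ET₀ = 0.0023 × 8.4456 × (19.50 + 17.8) × √18.4 = 0.0023 × 8.4456 × 37.30 × 4.2895 = 3.1079 mm/d
ETc = Kc × ET₀ = 1.10 × 3.1079 = 3.4187 mm/d
Over 7 days: 3.4187 × 7 = 23.931 mm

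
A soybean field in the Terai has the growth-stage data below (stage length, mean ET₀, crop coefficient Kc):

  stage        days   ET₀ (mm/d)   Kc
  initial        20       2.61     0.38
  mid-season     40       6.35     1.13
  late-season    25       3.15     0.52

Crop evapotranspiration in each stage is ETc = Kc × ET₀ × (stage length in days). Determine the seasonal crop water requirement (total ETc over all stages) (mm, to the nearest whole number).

348 mm

initial: 0.38 × 2.61 × 20 = 19.84 mm
mid-season: 1.13 × 6.35 × 40 = 287.02 mm
late-season: 0.52 × 3.15 × 25 = 40.95 mm
Seasonal total = 347.81 mm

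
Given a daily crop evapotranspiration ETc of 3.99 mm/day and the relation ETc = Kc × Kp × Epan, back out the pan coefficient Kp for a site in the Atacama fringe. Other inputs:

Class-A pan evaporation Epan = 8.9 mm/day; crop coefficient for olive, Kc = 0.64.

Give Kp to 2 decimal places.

0.70

ETc = Kc × Kp × Epan  ⇒  Kp = ETc / (Kc × Epan)
Kp = 3.99 / (0.64 × 8.9) = 3.99 / 5.696 = 0.7005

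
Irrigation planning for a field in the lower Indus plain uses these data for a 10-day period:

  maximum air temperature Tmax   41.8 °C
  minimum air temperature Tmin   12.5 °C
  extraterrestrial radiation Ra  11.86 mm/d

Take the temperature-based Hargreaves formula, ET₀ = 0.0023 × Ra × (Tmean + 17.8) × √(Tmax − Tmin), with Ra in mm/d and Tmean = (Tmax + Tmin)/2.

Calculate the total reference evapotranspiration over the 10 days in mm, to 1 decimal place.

Tmean = (41.8 + 12.5)/2 = 27.15 °C
ET₀ = 0.0023 × 11.86 × (27.15 + 17.8) × √29.3 = 0.0023 × 11.86 × 44.95 × 5.4129 = 6.6370 mm/d
Over 10 days: 6.6370 × 10 = 66.370 mm

66.4 mm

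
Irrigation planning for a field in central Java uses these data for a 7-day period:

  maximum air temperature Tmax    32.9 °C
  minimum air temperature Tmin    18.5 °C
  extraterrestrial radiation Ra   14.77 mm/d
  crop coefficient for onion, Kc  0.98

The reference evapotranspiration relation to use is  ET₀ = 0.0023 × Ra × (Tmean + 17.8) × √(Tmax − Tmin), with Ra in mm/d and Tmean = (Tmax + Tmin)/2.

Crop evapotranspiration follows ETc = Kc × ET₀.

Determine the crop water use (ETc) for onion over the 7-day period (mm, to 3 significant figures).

38.5 mm

Tmean = (32.9 + 18.5)/2 = 25.70 °C
ET₀ = 0.0023 × 14.77 × (25.70 + 17.8) × √14.4 = 0.0023 × 14.77 × 43.50 × 3.7947 = 5.6076 mm/d
ETc = Kc × ET₀ = 0.98 × 5.6076 = 5.4954 mm/d
Over 7 days: 5.4954 × 7 = 38.468 mm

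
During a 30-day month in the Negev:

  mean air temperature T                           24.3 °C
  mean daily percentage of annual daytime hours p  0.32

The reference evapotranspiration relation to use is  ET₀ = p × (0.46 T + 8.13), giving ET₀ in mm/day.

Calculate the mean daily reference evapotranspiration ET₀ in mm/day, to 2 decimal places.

ET₀ = 0.32 × (0.46 × 24.3 + 8.13) = 0.32 × 19.308 = 6.1786 mm/d

6.18 mm/day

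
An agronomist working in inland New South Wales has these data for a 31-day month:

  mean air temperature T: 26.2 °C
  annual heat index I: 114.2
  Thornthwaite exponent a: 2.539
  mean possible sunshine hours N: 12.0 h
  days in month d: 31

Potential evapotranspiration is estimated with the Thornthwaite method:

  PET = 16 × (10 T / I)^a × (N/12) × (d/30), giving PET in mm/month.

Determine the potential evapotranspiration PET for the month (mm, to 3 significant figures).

136 mm

10T/I = 10 × 26.2 / 114.2 = 2.2942
(10T/I)^a = 2.2942^2.539 = 8.2346
Uncorrected PET = 16 × 8.2346 = 131.754 mm
Correction = (N/12)(d/30) = (12.0/12)(31/30) = 1.0333
PET = 131.754 × 1.0333 = 136.141 mm/month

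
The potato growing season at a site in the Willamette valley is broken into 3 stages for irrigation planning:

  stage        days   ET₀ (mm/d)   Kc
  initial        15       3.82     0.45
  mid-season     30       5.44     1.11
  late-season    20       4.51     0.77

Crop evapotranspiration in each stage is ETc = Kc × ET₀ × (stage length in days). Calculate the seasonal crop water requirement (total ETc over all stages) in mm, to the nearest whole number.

276 mm

initial: 0.45 × 3.82 × 15 = 25.79 mm
mid-season: 1.11 × 5.44 × 30 = 181.15 mm
late-season: 0.77 × 4.51 × 20 = 69.45 mm
Seasonal total = 276.39 mm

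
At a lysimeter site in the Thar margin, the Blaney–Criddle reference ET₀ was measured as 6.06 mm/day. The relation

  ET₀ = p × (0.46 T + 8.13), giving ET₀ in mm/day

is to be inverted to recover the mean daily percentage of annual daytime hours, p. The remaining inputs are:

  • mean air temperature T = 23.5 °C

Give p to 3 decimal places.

0.320

p = ET₀ / (0.46 T + 8.13) = 6.06 / (0.46 × 23.5 + 8.13) = 6.06 / 18.940 = 0.3200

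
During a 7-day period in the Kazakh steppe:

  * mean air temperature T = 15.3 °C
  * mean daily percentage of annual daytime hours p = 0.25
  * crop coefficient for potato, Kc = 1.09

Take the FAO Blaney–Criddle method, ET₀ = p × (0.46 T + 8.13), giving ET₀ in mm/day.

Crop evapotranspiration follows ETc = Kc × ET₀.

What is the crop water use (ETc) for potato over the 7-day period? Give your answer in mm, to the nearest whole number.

ET₀ = 0.25 × (0.46 × 15.3 + 8.13) = 0.25 × 15.168 = 3.7920 mm/d
ETc = Kc × ET₀ = 1.09 × 3.7920 = 4.1333 mm/d
Over 7 days: 4.1333 × 7 = 28.933 mm

29 mm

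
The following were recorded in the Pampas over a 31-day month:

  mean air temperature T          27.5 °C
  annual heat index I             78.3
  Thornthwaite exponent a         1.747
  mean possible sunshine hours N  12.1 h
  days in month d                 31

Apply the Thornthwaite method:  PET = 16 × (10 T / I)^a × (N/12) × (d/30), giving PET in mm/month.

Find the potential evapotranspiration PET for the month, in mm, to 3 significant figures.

150 mm

10T/I = 10 × 27.5 / 78.3 = 3.5121
(10T/I)^a = 3.5121^1.747 = 8.9765
Uncorrected PET = 16 × 8.9765 = 143.624 mm
Correction = (N/12)(d/30) = (12.1/12)(31/30) = 1.0419
PET = 143.624 × 1.0419 = 149.642 mm/month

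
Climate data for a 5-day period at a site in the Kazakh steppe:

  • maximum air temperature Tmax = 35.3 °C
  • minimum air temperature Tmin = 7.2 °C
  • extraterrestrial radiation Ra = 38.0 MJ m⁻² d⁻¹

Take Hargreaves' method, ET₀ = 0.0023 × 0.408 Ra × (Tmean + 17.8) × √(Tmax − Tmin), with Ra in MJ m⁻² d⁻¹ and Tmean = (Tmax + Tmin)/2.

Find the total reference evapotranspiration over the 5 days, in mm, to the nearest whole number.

Tmean = (35.3 + 7.2)/2 = 21.25 °C
0.408 Ra = 0.408 × 38.0 = 15.5040 mm/d equivalent
ET₀ = 0.0023 × 15.5040 × (21.25 + 17.8) × √28.1 = 0.0023 × 15.5040 × 39.05 × 5.3009 = 7.3815 mm/d
Over 5 days: 7.3815 × 5 = 36.908 mm

37 mm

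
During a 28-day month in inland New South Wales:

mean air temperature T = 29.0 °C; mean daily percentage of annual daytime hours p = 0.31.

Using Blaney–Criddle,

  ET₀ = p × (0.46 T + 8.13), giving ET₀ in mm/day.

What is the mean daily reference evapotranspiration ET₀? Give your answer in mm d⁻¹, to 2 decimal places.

ET₀ = 0.31 × (0.46 × 29.0 + 8.13) = 0.31 × 21.470 = 6.6557 mm/d

6.66 mm d⁻¹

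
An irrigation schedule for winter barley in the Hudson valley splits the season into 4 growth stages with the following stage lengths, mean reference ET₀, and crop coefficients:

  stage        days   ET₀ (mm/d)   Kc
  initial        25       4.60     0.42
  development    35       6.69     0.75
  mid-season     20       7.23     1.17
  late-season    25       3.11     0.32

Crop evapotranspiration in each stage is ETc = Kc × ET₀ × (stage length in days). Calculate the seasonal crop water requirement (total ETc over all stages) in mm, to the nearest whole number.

418 mm

initial: 0.42 × 4.60 × 25 = 48.30 mm
development: 0.75 × 6.69 × 35 = 175.61 mm
mid-season: 1.17 × 7.23 × 20 = 169.18 mm
late-season: 0.32 × 3.11 × 25 = 24.88 mm
Seasonal total = 417.97 mm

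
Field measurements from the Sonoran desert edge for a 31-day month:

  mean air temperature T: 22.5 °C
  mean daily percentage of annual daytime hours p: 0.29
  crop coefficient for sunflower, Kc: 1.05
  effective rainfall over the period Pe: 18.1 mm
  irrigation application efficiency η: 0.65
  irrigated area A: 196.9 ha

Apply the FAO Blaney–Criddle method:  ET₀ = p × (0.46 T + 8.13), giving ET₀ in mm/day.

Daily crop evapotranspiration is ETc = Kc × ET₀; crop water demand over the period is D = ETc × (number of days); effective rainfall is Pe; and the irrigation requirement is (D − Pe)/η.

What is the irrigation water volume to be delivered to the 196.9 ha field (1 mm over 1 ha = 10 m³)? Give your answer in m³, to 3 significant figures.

474000 m³

ET₀ = 0.29 × (0.46 × 22.5 + 8.13) = 0.29 × 18.480 = 5.3592 mm/d
ETc = Kc × ET₀ = 1.05 × 5.3592 = 5.6272 mm/d
Crop demand D = ETc × 31 d = 5.6272 × 31 = 174.443 mm
D − Pe = 174.443 − 18.1 = 156.343 mm
Gross irrigation = 156.343 / 0.65 = 240.528 mm
Volume = 240.528 mm × 196.9 ha × 10 = 473599.6 m³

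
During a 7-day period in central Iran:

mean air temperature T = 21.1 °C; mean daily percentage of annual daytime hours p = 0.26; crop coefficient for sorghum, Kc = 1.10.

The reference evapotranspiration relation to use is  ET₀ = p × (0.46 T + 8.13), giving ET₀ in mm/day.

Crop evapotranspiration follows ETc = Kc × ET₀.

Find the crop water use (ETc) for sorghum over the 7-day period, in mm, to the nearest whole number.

ET₀ = 0.26 × (0.46 × 21.1 + 8.13) = 0.26 × 17.836 = 4.6374 mm/d
ETc = Kc × ET₀ = 1.10 × 4.6374 = 5.1011 mm/d
Over 7 days: 5.1011 × 7 = 35.708 mm

36 mm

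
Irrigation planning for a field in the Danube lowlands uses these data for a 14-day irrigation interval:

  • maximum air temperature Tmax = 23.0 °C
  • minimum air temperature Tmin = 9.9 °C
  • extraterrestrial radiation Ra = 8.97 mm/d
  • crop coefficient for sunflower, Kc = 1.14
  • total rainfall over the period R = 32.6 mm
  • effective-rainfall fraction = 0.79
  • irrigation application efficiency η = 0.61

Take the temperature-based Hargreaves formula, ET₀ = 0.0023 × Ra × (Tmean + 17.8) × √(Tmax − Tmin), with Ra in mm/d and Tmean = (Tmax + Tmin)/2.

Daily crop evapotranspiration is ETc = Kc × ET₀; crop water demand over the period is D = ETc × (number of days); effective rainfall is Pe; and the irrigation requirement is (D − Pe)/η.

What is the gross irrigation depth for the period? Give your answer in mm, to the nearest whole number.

25 mm

Tmean = (23.0 + 9.9)/2 = 16.45 °C
ET₀ = 0.0023 × 8.97 × (16.45 + 17.8) × √13.1 = 0.0023 × 8.97 × 34.25 × 3.6194 = 2.5575 mm/d
ETc = Kc × ET₀ = 1.14 × 2.5575 = 2.9156 mm/d
Crop demand D = ETc × 14 d = 2.9156 × 14 = 40.818 mm
Pe = 0.79 × 32.6 = 25.754 mm
D − Pe = 40.818 − 25.754 = 15.064 mm
Gross irrigation = 15.064 / 0.61 = 24.695 mm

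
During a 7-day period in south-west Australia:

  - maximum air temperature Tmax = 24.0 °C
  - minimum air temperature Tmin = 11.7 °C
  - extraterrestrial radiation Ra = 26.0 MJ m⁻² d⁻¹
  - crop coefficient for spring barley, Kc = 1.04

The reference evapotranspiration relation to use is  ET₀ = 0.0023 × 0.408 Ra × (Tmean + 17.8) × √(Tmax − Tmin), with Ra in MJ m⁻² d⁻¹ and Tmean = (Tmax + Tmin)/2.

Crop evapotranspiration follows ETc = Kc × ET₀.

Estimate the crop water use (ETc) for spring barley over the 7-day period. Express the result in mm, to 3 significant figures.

Tmean = (24.0 + 11.7)/2 = 17.85 °C
0.408 Ra = 0.408 × 26.0 = 10.6080 mm/d equivalent
ET₀ = 0.0023 × 10.6080 × (17.85 + 17.8) × √12.3 = 0.0023 × 10.6080 × 35.65 × 3.5071 = 3.0505 mm/d
ETc = Kc × ET₀ = 1.04 × 3.0505 = 3.1725 mm/d
Over 7 days: 3.1725 × 7 = 22.208 mm

22.2 mm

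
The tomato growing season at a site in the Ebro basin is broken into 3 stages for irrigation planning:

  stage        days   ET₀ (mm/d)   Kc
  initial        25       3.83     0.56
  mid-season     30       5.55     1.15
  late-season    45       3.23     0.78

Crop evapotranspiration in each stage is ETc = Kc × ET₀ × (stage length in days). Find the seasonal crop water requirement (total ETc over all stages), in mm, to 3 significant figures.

initial: 0.56 × 3.83 × 25 = 53.62 mm
mid-season: 1.15 × 5.55 × 30 = 191.48 mm
late-season: 0.78 × 3.23 × 45 = 113.37 mm
Seasonal total = 358.47 mm

358 mm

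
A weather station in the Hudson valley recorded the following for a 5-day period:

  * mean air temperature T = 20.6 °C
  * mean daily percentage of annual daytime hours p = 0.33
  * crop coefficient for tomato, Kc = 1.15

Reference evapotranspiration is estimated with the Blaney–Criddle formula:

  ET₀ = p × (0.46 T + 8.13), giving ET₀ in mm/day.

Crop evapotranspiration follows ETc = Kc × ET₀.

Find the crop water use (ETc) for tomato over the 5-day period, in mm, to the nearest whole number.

33 mm

ET₀ = 0.33 × (0.46 × 20.6 + 8.13) = 0.33 × 17.606 = 5.8100 mm/d
ETc = Kc × ET₀ = 1.15 × 5.8100 = 6.6815 mm/d
Over 5 days: 6.6815 × 5 = 33.408 mm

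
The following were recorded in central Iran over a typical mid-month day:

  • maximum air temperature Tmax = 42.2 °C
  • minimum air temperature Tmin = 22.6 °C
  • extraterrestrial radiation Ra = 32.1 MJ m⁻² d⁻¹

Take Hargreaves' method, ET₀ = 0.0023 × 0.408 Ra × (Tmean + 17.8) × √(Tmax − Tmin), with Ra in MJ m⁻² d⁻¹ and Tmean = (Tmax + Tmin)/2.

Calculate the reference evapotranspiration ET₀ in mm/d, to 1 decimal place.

Tmean = (42.2 + 22.6)/2 = 32.40 °C
0.408 Ra = 0.408 × 32.1 = 13.0968 mm/d equivalent
ET₀ = 0.0023 × 13.0968 × (32.40 + 17.8) × √19.6 = 0.0023 × 13.0968 × 50.20 × 4.4272 = 6.6946 mm/d

6.7 mm/d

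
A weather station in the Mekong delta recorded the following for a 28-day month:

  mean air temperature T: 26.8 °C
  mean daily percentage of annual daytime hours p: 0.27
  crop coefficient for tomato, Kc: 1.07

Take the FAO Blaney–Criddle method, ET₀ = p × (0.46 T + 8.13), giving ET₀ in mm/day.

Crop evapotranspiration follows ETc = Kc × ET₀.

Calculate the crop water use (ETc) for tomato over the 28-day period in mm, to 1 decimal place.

ET₀ = 0.27 × (0.46 × 26.8 + 8.13) = 0.27 × 20.458 = 5.5237 mm/d
ETc = Kc × ET₀ = 1.07 × 5.5237 = 5.9104 mm/d
Over 28 days: 5.9104 × 28 = 165.491 mm

165.5 mm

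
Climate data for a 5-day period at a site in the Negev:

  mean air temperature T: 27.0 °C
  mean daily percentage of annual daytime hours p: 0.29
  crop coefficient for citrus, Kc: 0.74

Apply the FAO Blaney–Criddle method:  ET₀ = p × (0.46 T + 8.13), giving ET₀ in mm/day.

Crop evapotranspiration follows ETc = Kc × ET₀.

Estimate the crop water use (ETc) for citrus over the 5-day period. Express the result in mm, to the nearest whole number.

22 mm

ET₀ = 0.29 × (0.46 × 27.0 + 8.13) = 0.29 × 20.550 = 5.9595 mm/d
ETc = Kc × ET₀ = 0.74 × 5.9595 = 4.4100 mm/d
Over 5 days: 4.4100 × 5 = 22.050 mm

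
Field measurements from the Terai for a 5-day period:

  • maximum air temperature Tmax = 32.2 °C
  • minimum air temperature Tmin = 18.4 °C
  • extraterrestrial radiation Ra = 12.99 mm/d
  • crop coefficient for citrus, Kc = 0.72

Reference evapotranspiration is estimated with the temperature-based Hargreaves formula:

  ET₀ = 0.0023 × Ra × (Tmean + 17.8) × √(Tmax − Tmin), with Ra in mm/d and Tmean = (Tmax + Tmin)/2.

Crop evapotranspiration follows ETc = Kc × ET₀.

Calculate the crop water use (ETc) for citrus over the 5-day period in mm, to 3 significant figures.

17.2 mm

Tmean = (32.2 + 18.4)/2 = 25.30 °C
ET₀ = 0.0023 × 12.99 × (25.30 + 17.8) × √13.8 = 0.0023 × 12.99 × 43.10 × 3.7148 = 4.7835 mm/d
ETc = Kc × ET₀ = 0.72 × 4.7835 = 3.4441 mm/d
Over 5 days: 3.4441 × 5 = 17.221 mm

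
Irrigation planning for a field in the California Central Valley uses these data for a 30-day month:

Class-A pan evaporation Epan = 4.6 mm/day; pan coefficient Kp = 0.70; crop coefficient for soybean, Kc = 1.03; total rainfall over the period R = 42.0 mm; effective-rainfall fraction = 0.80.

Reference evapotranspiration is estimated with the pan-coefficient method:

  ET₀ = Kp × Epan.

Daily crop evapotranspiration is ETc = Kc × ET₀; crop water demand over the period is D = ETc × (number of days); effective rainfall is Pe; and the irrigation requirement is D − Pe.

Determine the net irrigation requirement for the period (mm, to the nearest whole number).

ET₀ = 0.70 × 4.6 = 3.2200 mm/d
ETc = Kc × ET₀ = 1.03 × 3.2200 = 3.3166 mm/d
Crop demand D = ETc × 30 d = 3.3166 × 30 = 99.498 mm
Pe = 0.80 × 42.0 = 33.600 mm
D − Pe = 99.498 − 33.600 = 65.898 mm

66 mm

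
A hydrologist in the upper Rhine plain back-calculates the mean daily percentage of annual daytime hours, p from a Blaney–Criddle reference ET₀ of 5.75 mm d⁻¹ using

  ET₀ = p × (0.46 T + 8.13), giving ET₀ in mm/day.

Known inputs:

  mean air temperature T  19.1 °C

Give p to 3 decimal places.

p = ET₀ / (0.46 T + 8.13) = 5.75 / (0.46 × 19.1 + 8.13) = 5.75 / 16.916 = 0.3399

0.340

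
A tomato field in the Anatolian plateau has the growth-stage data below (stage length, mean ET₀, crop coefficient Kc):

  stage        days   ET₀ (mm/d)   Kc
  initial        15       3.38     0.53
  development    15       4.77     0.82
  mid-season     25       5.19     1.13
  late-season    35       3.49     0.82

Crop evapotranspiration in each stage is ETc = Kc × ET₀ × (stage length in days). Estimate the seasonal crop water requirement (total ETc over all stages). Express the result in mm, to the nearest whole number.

initial: 0.53 × 3.38 × 15 = 26.87 mm
development: 0.82 × 4.77 × 15 = 58.67 mm
mid-season: 1.13 × 5.19 × 25 = 146.62 mm
late-season: 0.82 × 3.49 × 35 = 100.16 mm
Seasonal total = 332.32 mm

332 mm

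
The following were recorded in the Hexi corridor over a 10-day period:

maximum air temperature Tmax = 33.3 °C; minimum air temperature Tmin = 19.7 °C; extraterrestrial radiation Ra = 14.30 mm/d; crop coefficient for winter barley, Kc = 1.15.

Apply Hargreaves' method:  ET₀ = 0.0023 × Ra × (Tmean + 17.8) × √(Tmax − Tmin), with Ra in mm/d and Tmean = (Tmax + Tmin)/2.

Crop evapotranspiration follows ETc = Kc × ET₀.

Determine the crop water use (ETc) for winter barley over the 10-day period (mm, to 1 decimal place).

61.8 mm

Tmean = (33.3 + 19.7)/2 = 26.50 °C
ET₀ = 0.0023 × 14.30 × (26.50 + 17.8) × √13.6 = 0.0023 × 14.30 × 44.30 × 3.6878 = 5.3732 mm/d
ETc = Kc × ET₀ = 1.15 × 5.3732 = 6.1792 mm/d
Over 10 days: 6.1792 × 10 = 61.792 mm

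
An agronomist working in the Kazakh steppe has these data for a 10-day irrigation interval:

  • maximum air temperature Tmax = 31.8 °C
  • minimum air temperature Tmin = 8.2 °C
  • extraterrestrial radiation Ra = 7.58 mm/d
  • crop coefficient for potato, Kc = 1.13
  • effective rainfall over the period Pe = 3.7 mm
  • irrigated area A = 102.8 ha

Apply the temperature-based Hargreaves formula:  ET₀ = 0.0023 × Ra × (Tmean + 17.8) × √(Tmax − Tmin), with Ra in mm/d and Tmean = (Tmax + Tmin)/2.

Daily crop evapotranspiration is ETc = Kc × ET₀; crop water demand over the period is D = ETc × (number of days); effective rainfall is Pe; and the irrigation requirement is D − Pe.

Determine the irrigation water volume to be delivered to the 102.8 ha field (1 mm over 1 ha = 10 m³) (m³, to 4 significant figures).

33390 m³

Tmean = (31.8 + 8.2)/2 = 20.00 °C
ET₀ = 0.0023 × 7.58 × (20.00 + 17.8) × √23.6 = 0.0023 × 7.58 × 37.80 × 4.8580 = 3.2014 mm/d
ETc = Kc × ET₀ = 1.13 × 3.2014 = 3.6176 mm/d
Crop demand D = ETc × 10 d = 3.6176 × 10 = 36.176 mm
D − Pe = 36.176 − 3.7 = 32.476 mm
Volume = 32.476 mm × 102.8 ha × 10 = 33385.3 m³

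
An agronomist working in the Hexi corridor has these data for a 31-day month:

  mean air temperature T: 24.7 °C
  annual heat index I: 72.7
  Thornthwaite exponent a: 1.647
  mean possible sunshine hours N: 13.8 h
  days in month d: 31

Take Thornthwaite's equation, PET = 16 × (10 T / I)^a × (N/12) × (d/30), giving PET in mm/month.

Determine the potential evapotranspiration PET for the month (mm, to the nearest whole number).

10T/I = 10 × 24.7 / 72.7 = 3.3975
(10T/I)^a = 3.3975^1.647 = 7.4958
Uncorrected PET = 16 × 7.4958 = 119.933 mm
Correction = (N/12)(d/30) = (13.8/12)(31/30) = 1.1883
PET = 119.933 × 1.1883 = 142.516 mm/month

143 mm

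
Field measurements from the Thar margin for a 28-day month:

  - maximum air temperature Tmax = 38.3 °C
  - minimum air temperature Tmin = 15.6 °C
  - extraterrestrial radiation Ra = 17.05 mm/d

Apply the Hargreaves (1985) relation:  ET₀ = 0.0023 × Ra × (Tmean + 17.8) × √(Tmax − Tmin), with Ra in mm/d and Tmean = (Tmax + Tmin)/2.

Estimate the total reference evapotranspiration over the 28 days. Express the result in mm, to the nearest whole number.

Tmean = (38.3 + 15.6)/2 = 26.95 °C
ET₀ = 0.0023 × 17.05 × (26.95 + 17.8) × √22.7 = 0.0023 × 17.05 × 44.75 × 4.7645 = 8.3611 mm/d
Over 28 days: 8.3611 × 28 = 234.111 mm

234 mm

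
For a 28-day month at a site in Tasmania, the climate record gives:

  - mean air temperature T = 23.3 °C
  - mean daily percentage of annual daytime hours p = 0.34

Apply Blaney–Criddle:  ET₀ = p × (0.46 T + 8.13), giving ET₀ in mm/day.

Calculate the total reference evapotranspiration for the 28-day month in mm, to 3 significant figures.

ET₀ = 0.34 × (0.46 × 23.3 + 8.13) = 0.34 × 18.848 = 6.4083 mm/d
Monthly total = 6.4083 × 28 = 179.432 mm

179 mm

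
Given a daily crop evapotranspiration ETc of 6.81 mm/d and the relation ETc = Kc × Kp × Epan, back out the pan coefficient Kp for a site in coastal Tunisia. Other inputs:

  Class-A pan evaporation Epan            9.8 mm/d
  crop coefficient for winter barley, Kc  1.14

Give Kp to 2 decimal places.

0.61

ETc = Kc × Kp × Epan  ⇒  Kp = ETc / (Kc × Epan)
Kp = 6.81 / (1.14 × 9.8) = 6.81 / 11.172 = 0.6096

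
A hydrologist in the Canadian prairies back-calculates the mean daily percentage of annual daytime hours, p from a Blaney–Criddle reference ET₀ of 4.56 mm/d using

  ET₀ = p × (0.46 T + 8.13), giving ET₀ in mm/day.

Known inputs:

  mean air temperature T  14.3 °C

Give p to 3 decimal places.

0.310

p = ET₀ / (0.46 T + 8.13) = 4.56 / (0.46 × 14.3 + 8.13) = 4.56 / 14.708 = 0.3100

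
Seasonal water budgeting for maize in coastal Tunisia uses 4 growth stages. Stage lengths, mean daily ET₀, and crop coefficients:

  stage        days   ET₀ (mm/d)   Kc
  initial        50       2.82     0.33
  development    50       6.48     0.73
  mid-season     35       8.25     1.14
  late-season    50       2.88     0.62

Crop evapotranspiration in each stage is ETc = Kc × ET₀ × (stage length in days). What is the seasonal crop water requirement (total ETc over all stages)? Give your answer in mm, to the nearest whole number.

initial: 0.33 × 2.82 × 50 = 46.53 mm
development: 0.73 × 6.48 × 50 = 236.52 mm
mid-season: 1.14 × 8.25 × 35 = 329.18 mm
late-season: 0.62 × 2.88 × 50 = 89.28 mm
Seasonal total = 701.51 mm

702 mm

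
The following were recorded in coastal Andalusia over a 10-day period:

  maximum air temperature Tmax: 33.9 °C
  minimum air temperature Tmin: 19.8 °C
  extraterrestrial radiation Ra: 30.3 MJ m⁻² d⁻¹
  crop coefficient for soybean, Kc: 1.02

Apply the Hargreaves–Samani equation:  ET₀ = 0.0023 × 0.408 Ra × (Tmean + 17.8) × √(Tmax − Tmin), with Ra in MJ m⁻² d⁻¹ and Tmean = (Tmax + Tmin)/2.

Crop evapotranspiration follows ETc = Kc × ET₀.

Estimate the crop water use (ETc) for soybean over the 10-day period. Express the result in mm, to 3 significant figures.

Tmean = (33.9 + 19.8)/2 = 26.85 °C
0.408 Ra = 0.408 × 30.3 = 12.3624 mm/d equivalent
ET₀ = 0.0023 × 12.3624 × (26.85 + 17.8) × √14.1 = 0.0023 × 12.3624 × 44.65 × 3.7550 = 4.7672 mm/d
ETc = Kc × ET₀ = 1.02 × 4.7672 = 4.8625 mm/d
Over 10 days: 4.8625 × 10 = 48.625 mm

48.6 mm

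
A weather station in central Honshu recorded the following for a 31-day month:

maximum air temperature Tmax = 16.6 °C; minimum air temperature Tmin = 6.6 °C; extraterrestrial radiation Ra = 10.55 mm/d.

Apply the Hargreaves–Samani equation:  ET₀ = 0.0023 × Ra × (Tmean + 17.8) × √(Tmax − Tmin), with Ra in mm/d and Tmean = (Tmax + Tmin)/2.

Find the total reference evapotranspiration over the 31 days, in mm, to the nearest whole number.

70 mm

Tmean = (16.6 + 6.6)/2 = 11.60 °C
ET₀ = 0.0023 × 10.55 × (11.60 + 17.8) × √10.0 = 0.0023 × 10.55 × 29.40 × 3.1623 = 2.2560 mm/d
Over 31 days: 2.2560 × 31 = 69.936 mm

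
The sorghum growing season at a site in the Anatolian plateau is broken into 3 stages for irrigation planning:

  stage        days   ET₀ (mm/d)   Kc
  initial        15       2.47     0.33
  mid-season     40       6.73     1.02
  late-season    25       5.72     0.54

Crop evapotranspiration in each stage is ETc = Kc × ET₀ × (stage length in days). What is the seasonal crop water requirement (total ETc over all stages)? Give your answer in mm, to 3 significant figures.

initial: 0.33 × 2.47 × 15 = 12.23 mm
mid-season: 1.02 × 6.73 × 40 = 274.58 mm
late-season: 0.54 × 5.72 × 25 = 77.22 mm
Seasonal total = 364.03 mm

364 mm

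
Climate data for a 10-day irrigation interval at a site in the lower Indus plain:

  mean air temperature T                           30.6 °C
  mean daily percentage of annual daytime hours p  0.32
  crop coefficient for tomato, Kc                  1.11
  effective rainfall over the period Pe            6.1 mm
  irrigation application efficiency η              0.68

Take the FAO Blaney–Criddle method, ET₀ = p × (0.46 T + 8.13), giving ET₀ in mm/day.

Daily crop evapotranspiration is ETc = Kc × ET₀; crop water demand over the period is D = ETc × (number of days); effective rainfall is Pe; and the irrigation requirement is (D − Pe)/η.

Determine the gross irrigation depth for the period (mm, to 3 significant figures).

107 mm

ET₀ = 0.32 × (0.46 × 30.6 + 8.13) = 0.32 × 22.206 = 7.1059 mm/d
ETc = Kc × ET₀ = 1.11 × 7.1059 = 7.8875 mm/d
Crop demand D = ETc × 10 d = 7.8875 × 10 = 78.875 mm
D − Pe = 78.875 − 6.1 = 72.775 mm
Gross irrigation = 72.775 / 0.68 = 107.022 mm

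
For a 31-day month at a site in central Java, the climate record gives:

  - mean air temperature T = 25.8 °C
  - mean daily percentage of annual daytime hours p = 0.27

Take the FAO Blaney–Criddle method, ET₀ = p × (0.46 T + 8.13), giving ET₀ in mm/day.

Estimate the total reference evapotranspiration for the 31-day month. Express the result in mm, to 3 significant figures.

ET₀ = 0.27 × (0.46 × 25.8 + 8.13) = 0.27 × 19.998 = 5.3995 mm/d
Monthly total = 5.3995 × 31 = 167.385 mm

167 mm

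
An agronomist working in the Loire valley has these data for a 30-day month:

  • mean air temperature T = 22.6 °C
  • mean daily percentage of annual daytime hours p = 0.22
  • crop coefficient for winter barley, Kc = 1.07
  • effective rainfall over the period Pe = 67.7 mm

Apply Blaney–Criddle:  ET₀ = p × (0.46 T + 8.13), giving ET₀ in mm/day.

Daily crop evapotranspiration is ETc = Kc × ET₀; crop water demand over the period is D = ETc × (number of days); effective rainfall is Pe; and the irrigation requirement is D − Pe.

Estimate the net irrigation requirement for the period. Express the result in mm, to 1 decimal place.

ET₀ = 0.22 × (0.46 × 22.6 + 8.13) = 0.22 × 18.526 = 4.0757 mm/d
ETc = Kc × ET₀ = 1.07 × 4.0757 = 4.3610 mm/d
Crop demand D = ETc × 30 d = 4.3610 × 30 = 130.830 mm
D − Pe = 130.830 − 67.7 = 63.130 mm

63.1 mm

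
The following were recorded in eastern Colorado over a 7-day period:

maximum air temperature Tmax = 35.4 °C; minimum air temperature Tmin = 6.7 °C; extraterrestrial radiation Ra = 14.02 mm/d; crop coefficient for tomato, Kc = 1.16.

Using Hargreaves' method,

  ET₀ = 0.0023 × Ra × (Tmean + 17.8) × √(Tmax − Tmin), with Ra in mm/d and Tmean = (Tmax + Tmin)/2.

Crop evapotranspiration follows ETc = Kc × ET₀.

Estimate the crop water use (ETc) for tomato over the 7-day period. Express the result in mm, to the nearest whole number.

54 mm

Tmean = (35.4 + 6.7)/2 = 21.05 °C
ET₀ = 0.0023 × 14.02 × (21.05 + 17.8) × √28.7 = 0.0023 × 14.02 × 38.85 × 5.3572 = 6.7113 mm/d
ETc = Kc × ET₀ = 1.16 × 6.7113 = 7.7851 mm/d
Over 7 days: 7.7851 × 7 = 54.496 mm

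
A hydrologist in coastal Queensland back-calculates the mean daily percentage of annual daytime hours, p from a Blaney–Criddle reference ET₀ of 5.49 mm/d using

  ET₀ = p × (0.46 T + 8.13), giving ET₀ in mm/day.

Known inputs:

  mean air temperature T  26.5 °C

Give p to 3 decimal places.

0.270

p = ET₀ / (0.46 T + 8.13) = 5.49 / (0.46 × 26.5 + 8.13) = 5.49 / 20.320 = 0.2702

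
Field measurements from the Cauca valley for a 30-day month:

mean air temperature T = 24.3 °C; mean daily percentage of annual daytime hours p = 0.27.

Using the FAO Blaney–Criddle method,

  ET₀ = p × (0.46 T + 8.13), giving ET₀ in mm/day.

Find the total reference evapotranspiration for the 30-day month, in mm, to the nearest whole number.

ET₀ = 0.27 × (0.46 × 24.3 + 8.13) = 0.27 × 19.308 = 5.2132 mm/d
Monthly total = 5.2132 × 30 = 156.396 mm

156 mm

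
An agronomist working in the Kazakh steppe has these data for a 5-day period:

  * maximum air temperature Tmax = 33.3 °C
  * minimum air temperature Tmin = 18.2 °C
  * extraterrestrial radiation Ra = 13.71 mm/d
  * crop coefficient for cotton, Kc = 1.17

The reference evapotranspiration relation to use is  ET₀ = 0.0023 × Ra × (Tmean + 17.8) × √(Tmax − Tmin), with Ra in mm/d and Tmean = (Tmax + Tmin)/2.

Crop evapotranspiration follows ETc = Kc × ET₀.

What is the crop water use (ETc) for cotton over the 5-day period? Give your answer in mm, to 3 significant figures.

31.2 mm

Tmean = (33.3 + 18.2)/2 = 25.75 °C
ET₀ = 0.0023 × 13.71 × (25.75 + 17.8) × √15.1 = 0.0023 × 13.71 × 43.55 × 3.8859 = 5.3364 mm/d
ETc = Kc × ET₀ = 1.17 × 5.3364 = 6.2436 mm/d
Over 5 days: 6.2436 × 5 = 31.218 mm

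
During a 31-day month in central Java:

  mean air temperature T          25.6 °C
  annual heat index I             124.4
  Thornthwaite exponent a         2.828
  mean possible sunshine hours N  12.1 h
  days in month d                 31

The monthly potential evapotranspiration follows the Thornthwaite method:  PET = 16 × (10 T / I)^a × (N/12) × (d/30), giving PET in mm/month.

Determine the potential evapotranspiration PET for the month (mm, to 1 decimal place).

10T/I = 10 × 25.6 / 124.4 = 2.0579
(10T/I)^a = 2.0579^2.828 = 7.6978
Uncorrected PET = 16 × 7.6978 = 123.165 mm
Correction = (N/12)(d/30) = (12.1/12)(31/30) = 1.0419
PET = 123.165 × 1.0419 = 128.326 mm/month

128.3 mm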